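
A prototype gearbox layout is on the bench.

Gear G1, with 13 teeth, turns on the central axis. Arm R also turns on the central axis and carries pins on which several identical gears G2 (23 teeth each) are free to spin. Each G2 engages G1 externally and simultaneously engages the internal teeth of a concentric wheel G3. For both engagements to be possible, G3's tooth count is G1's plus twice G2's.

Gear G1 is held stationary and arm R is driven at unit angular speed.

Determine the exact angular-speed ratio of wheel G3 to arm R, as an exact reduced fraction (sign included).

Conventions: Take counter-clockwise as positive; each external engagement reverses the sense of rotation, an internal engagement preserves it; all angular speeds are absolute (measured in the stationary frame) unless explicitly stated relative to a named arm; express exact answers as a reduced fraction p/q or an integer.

class = planetary set [G3 = 13+2·23 = 59; Willis about the carrier]
ring teeth: 13 + 2·23 = 59
13(ω_sun−ω_arm) = −59(ω_ring−ω_arm),  ω_sun = 0, ω_arm = 1
ω_ring = 1 − (13/59)(0−1) = 72/59
ω_out/ω_in = 72/59

72/59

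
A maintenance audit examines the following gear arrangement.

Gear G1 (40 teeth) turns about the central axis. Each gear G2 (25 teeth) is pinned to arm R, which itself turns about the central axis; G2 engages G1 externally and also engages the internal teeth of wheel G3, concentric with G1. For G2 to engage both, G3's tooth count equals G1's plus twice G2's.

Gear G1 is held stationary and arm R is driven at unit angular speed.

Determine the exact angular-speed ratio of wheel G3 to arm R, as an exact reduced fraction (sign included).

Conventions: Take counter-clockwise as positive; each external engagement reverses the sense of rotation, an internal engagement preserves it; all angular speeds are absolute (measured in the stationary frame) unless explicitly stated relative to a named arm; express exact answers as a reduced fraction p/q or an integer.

13/9

planetary set (40T centre, 25T on arm, 90T internal) — Willis relation
ring teeth: 40 + 2·25 = 90
40(ω_sun−ω_arm) = −90(ω_ring−ω_arm),  ω_sun = 0, ω_arm = 1
ω_ring = 1 − (40/90)(0−1) = 13/9
ω_out/ω_in = 13/9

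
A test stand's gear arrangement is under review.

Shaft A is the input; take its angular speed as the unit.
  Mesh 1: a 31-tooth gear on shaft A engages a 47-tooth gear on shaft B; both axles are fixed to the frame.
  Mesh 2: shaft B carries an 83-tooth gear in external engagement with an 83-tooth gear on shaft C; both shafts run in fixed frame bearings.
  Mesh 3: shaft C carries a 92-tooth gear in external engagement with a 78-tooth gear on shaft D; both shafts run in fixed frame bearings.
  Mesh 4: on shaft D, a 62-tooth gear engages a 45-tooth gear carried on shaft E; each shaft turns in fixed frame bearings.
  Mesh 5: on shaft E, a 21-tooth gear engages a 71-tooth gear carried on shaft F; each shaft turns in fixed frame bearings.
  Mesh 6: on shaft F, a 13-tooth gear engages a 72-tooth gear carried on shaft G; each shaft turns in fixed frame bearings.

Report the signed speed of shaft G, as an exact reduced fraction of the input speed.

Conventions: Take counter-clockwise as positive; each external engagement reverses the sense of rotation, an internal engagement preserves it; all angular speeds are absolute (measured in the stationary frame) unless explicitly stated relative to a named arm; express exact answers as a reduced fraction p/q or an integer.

154721/2702970

6-mesh fixed-axis compound train (all bearings frame-fixed)
mesh 1 [31T→47T]: |ω|/ω_in = 1×31/47 = 31/47, sense flips to −
mesh 2 [83T→83T]: |ω|/ω_in = (31/47)×83/83 = 31/47, sense flips to +
mesh 3 [92T→78T]: |ω|/ω_in = (31/47)×92/78 = 1426/1833, sense flips to −
mesh 4 [62T→45T]: |ω|/ω_in = (1426/1833)×62/45 = 88412/82485, sense flips to +
mesh 5 [21T→71T]: |ω|/ω_in = (88412/82485)×21/71 = 618884/1952145, sense flips to −
mesh 6 [13T→72T]: |ω|/ω_in = (618884/1952145)×13/72 = 154721/2702970, sense flips to +
signed output speed (× input speed) = 154721/2702970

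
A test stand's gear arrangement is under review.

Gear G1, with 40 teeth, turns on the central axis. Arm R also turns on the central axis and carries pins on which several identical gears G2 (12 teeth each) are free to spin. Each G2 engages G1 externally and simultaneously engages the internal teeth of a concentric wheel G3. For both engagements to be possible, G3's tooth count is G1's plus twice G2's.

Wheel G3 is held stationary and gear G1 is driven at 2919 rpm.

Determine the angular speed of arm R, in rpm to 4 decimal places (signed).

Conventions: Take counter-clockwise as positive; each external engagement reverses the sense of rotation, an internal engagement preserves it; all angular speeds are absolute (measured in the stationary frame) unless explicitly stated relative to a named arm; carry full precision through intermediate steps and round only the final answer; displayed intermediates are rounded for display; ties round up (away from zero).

recognized (axles ride arm R): planetary set, 40/12/64 teeth
normalise by the input: solve with ω_sun = 1, then scale by 2919 rpm
ring teeth: 40 + 2·12 = 64
40(ω_sun−ω_arm) = −64(ω_ring−ω_arm),  ω_ring = 0, ω_sun = 1
40(1−ω_arm) = −64(0−ω_arm)  ⇒  104·ω_arm = 40  ⇒  ω_arm = 5/13
scale: ω_arm = 5/13 × 2919 rpm = +1122.6923 rpm

+1122.6923 rpm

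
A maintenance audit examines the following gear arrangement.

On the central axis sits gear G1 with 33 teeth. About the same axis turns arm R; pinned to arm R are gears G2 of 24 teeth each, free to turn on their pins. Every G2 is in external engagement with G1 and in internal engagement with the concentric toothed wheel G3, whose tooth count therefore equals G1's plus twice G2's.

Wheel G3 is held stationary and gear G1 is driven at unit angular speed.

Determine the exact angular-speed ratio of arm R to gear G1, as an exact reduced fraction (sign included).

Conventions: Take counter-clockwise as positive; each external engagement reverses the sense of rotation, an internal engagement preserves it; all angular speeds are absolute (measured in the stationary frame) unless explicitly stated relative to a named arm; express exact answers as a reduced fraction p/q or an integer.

planetary set (33T centre, 24T on arm, 81T internal) — Willis relation
ring teeth: 33 + 2·24 = 81
33(ω_sun−ω_arm) = −81(ω_ring−ω_arm),  ω_ring = 0, ω_sun = 1
33(1−ω_arm) = −81(0−ω_arm)  ⇒  114·ω_arm = 33  ⇒  ω_arm = 11/38
ω_out/ω_in = 11/38

11/38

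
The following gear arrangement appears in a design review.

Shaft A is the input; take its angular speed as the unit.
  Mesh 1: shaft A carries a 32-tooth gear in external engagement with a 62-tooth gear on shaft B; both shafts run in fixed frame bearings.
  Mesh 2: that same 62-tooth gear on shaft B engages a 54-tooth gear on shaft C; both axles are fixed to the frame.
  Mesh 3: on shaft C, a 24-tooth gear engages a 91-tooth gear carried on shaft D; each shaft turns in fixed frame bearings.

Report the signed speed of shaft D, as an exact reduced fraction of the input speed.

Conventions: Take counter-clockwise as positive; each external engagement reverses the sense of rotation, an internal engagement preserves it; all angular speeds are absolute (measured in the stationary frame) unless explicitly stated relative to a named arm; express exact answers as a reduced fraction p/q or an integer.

3-mesh fixed-axis compound train (all bearings frame-fixed)
mesh 1 [32T→62T]: |ω|/ω_in = 1×32/62 = 16/31, sense flips to −
mesh 2 [62T→54T]: |ω|/ω_in = (16/31)×62/54 = 16/27, sense flips to +
mesh 3 [24T→91T]: |ω|/ω_in = (16/27)×24/91 = 128/819, sense flips to −
signed output speed (× input speed) = -128/819

-128/819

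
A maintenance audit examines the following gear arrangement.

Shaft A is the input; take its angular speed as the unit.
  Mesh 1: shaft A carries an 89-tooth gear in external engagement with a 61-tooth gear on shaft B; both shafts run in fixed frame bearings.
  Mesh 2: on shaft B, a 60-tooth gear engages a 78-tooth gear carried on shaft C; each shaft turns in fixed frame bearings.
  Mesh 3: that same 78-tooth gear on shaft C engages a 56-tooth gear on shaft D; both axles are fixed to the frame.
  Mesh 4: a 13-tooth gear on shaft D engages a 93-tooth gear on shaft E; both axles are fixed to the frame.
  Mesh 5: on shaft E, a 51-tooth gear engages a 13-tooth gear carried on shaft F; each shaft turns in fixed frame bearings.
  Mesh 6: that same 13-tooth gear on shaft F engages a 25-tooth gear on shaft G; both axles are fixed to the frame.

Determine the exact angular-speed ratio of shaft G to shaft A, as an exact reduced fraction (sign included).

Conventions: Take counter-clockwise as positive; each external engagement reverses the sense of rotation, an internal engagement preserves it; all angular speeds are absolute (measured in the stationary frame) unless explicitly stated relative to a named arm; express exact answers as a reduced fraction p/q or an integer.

59007/132370

class = fixed-axis compound train [6 meshes; 6 ratios multiply, 6 sense flips]
mesh 1 [89T→61T]: running ratio 89/61, sense −
mesh 2 [60T→78T]: running ratio 890/793, sense +
mesh 3 [78T→56T]: running ratio 1335/854, sense −
mesh 4 [13T→93T]: running ratio 5785/26474, sense +
mesh 5 [51T→13T]: running ratio 22695/26474, sense −
mesh 6 [13T→25T]: running ratio 59007/132370, sense +
ω_out/ω_in = 59007/132370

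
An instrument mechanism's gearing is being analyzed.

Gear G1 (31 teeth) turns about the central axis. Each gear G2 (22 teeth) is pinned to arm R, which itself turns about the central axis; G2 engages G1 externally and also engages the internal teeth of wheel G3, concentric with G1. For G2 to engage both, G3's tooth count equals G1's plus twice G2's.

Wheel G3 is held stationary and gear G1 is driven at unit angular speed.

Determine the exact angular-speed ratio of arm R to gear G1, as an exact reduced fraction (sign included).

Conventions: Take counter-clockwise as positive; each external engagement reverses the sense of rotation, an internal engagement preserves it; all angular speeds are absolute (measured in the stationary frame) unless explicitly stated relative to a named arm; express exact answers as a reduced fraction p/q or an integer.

31/106

planetary set (31T centre, 22T on arm, 75T internal) — Willis relation
ring teeth: 31 + 2·22 = 75
31(ω_sun−ω_arm) = −75(ω_ring−ω_arm),  ω_ring = 0, ω_sun = 1
31(1−ω_arm) = −75(0−ω_arm)  ⇒  106·ω_arm = 31  ⇒  ω_arm = 31/106
ω_out/ω_in = 31/106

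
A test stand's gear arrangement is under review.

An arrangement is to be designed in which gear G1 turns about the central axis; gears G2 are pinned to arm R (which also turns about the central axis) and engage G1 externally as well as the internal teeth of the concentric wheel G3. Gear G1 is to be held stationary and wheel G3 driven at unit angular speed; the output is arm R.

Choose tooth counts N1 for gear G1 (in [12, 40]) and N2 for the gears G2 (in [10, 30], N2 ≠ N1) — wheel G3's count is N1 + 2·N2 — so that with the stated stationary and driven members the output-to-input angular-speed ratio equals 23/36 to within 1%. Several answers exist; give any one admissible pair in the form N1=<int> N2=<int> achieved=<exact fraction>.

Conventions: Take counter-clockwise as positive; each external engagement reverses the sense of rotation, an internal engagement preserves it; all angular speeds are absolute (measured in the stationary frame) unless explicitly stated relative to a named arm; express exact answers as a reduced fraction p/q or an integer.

topology: planetary set — design target 23/36, arm = carrier (Willis)
Willis with ω_sun = 0: ω_arm/ω_ring = N3/(N1+N3); set equal to 23/36  ⇒  N3/N1 = (23/36)/(1 − 23/36) = 23/13
N3 = N1 + 2·N2  ⇒  N2/N1 = (N3/N1 − 1)/2 = (23/13 − 1)/2 = 5/13
smallest multiple with N1 ≥ 12 and N2 ≥ 10: k = 2  ⇒  N1 = 2·13 = 26, N2 = 2·5 = 10 (N1 ≤ 40, N2 ≤ 30, N2 ≠ N1 ✓), N3 = 26 + 2·10 = 46
check: N3/(N1+N3) with N1 = 26, N3 = 46 gives 23/36; |achieved − target| = 0 ≤ 23/3600 ✓

N1=26 N2=10 achieved=23/36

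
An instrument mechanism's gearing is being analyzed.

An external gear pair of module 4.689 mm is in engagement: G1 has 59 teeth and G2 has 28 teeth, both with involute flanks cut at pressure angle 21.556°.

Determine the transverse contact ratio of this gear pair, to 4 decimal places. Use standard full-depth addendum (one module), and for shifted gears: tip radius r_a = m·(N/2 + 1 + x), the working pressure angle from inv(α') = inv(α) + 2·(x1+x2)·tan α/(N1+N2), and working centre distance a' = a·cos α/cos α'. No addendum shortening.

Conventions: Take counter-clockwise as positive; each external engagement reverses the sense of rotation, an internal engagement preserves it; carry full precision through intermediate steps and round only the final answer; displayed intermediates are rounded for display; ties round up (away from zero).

recognized (one external pair, fixed centres): single-mesh tooth geometry, m = 4.689, N1 = 59, N2 = 28
base radii: r_b1 = 128.650864, r_b2 = 61.054647
tip radii: r_a1 = 143.014500, r_a2 = 70.335000
no profile shift: α' = α, a' = a
action lengths: √(r_a1²−r_b1²) = 62.466811, √(r_a2²−r_b2²) = 34.919082
base pitch p_b = π·m·cos α = 13.700631
CR = (62.466811 + 34.919082 − 203.971500·sin 21.55600°)/13.700631 = 1.638219
contact ratio ≈ 1.6382

1.6382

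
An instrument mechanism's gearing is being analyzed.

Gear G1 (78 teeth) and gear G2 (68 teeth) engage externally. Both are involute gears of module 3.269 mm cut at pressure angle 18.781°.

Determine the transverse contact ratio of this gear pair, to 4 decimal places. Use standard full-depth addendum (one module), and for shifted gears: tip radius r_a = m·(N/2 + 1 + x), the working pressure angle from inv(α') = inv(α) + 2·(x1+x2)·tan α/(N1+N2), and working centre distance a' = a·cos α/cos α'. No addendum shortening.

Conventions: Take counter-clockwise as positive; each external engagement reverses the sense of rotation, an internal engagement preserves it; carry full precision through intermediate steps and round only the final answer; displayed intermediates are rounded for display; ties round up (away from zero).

1.8903

recognized (one external pair, fixed centres): single-mesh tooth geometry, m = 3.269, N1 = 78, N2 = 68
base radii: r_b1 = 120.702879, r_b2 = 105.228151
tip radii: r_a1 = 130.760000, r_a2 = 114.415000
no profile shift: α' = α, a' = a
action lengths: √(r_a1²−r_b1²) = 50.289091, √(r_a2²−r_b2²) = 44.920246
base pitch p_b = π·m·cos α = 9.723058
CR = (50.289091 + 44.920246 − 238.637000·sin 18.78100°)/9.723058 = 1.890325
contact ratio ≈ 1.8903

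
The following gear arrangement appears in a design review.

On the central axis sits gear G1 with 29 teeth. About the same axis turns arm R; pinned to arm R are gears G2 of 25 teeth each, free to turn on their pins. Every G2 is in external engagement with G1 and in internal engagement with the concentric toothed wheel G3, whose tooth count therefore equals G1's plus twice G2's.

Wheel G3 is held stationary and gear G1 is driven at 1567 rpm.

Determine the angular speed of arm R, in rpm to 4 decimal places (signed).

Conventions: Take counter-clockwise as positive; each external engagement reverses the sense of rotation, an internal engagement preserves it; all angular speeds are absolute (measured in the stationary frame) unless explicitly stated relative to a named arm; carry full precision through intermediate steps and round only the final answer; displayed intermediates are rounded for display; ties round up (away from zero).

planetary set (29T centre, 25T on arm, 79T internal) — Willis relation
normalise by the input: solve with ω_sun = 1, then scale by 1567 rpm
ring teeth: 29 + 2·25 = 79
29(ω_sun−ω_arm) = −79(ω_ring−ω_arm),  ω_ring = 0, ω_sun = 1
29(1−ω_arm) = −79(0−ω_arm)  ⇒  108·ω_arm = 29  ⇒  ω_arm = 29/108
scale: ω_arm = 29/108 × 1567 rpm = +420.7685 rpm

+420.7685 rpm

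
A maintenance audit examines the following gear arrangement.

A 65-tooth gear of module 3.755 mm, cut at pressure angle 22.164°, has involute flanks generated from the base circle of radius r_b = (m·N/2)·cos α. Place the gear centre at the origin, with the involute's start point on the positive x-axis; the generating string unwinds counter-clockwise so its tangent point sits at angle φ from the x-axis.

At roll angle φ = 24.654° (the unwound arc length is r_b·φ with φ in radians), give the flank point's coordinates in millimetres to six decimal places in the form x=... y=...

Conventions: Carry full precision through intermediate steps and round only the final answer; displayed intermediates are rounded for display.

single-mesh involute tooth geometry (65T wheel at module 3.755)
pitch radius r_p = m·N/2 = 3.755·65/2 = 122.037500
base radius r_b = r_p·cos α = 122.037500·cos 22.164° = 113.019881
roll angle φ = 24.654° = 0.43029347 rad
x = r_b·(cos φ + φ·sin φ) = 123.003485
y = r_b·(sin φ − φ·cos φ) = 2.946222

x=123.003485 y=2.946222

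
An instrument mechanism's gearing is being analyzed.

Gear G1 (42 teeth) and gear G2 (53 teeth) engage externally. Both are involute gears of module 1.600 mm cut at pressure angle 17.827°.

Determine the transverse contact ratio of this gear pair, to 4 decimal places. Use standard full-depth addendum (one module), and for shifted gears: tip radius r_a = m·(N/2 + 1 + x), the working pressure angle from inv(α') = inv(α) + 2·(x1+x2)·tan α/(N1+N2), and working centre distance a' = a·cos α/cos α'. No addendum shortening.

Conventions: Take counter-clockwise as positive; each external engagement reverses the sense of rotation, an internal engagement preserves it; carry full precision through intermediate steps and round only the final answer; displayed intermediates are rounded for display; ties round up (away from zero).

class = single-mesh tooth geometry [involute pair 42T × 53T, m = 1.600]
base radii: r_b1 = 31.986704, r_b2 = 40.364174
tip radii: r_a1 = 35.200000, r_a2 = 44.000000
no profile shift: α' = α, a' = a
action lengths: √(r_a1²−r_b1²) = 14.693222, √(r_a2²−r_b2²) = 17.513808
base pitch p_b = π·m·cos α = 4.785200
CR = (14.693222 + 17.513808 − 76.000000·sin 17.82700°)/4.785200 = 1.868279
contact ratio ≈ 1.8683

1.8683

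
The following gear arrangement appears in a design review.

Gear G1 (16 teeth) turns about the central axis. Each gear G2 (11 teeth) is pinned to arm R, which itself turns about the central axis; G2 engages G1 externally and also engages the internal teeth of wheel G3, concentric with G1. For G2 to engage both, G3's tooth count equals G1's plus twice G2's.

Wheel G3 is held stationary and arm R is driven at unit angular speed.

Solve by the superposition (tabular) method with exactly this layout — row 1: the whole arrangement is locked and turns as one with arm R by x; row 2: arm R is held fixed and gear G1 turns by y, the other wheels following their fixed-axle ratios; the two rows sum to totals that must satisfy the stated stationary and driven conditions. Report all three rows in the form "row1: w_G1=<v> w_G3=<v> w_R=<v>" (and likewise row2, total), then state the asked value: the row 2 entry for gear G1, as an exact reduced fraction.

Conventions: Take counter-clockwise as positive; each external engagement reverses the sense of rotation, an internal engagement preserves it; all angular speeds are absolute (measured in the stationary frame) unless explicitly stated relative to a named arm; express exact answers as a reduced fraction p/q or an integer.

row1: w_G1=1 w_G3=1 w_R=1
row2: w_G1=19/8 w_G3=-1 w_R=0
total: w_G1=27/8 w_G3=0 w_R=1
asked value: 19/8

recognized (axles ride arm R): planetary set, 16/11/38 teeth
row 1: whole set turns with the arm by x
row 2: sun turns y, ring = −(16/38)·y, arm 0
boundary: total ω_ring = x − (16/38)·y = 0 and total ω_arm = x = 1  ⇒  y = 19/8, x = 1
row 2 ring = −(16/38)·19/8 = -1
totals (row 1 + row 2): sun 1 + 19/8 = 27/8, ring 1 + (-1) = 0, arm 1 + 0 = 1
asked cell (row2, sun) = 19/8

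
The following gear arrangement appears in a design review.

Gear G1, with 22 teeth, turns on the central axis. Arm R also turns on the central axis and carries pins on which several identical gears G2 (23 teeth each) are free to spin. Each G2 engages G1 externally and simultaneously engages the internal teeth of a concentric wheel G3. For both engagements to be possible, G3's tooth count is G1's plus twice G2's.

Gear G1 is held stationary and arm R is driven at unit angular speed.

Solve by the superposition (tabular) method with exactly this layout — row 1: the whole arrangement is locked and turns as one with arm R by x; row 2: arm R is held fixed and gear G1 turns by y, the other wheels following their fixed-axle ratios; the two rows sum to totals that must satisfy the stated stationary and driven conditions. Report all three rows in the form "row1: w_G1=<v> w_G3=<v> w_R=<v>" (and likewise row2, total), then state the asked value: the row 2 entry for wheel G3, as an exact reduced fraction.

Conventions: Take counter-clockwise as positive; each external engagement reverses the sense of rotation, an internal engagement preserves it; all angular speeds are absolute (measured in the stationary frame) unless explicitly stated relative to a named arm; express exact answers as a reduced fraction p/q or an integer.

topology: planetary set — G1 22T / G2 23T / G3 68T, arm = carrier (Willis)
row 1: whole set turns with the arm by x
row 2 (arm held, sun turns y): ω_ring = −(22/68)·y, ω_arm = 0
boundary: total ω_sun = x + y = 0 and total ω_arm = x = 1  ⇒  y = -1, x = 1
row 2 ring = −(22/68)·(-1) = 11/34
totals (row 1 + row 2): sun 1 + (-1) = 0, ring 1 + 11/34 = 45/34, arm 1 + 0 = 1
asked cell (row2, ring) = 11/34

row1: w_G1=1 w_G3=1 w_R=1
row2: w_G1=-1 w_G3=11/34 w_R=0
total: w_G1=0 w_G3=45/34 w_R=1
asked value: 11/34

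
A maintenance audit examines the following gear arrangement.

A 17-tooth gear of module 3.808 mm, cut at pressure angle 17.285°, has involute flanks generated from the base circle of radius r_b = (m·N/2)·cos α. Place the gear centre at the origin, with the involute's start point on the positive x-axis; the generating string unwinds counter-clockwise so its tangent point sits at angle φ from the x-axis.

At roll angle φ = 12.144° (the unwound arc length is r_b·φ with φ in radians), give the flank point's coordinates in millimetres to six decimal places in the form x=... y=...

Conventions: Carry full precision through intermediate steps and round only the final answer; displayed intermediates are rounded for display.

x=31.592654 y=0.097654

single-mesh involute tooth geometry (17T wheel at module 3.808)
pitch radius r_p = m·N/2 = 3.808·17/2 = 32.368000
base radius r_b = r_p·cos α = 32.368000·cos 17.285° = 30.906216
roll angle φ = 12.144° = 0.21195278 rad
x = r_b·(cos φ + φ·sin φ) = 31.592654
y = r_b·(sin φ − φ·cos φ) = 0.097654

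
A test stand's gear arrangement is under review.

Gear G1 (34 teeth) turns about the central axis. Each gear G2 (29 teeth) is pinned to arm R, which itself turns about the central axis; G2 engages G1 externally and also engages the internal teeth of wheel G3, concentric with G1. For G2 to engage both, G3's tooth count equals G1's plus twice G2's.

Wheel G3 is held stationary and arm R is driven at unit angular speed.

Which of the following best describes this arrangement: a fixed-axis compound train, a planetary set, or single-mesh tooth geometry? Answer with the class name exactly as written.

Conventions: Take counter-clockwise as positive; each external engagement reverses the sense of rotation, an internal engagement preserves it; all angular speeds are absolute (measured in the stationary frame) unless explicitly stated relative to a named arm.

planetary set

class = planetary set [G3 = 34+2·29 = 92; Willis about the carrier]
classification: planetary set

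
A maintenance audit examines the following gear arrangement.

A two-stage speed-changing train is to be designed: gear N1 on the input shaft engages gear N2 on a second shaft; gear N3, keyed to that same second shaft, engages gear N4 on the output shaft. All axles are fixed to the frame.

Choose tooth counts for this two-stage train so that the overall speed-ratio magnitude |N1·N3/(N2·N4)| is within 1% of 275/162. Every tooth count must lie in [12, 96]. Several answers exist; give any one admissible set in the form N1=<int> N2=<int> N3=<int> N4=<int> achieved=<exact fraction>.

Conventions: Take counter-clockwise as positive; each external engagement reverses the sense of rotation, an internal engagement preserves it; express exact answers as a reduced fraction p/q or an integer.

N1=22 N2=12 N3=25 N4=27 achieved=275/162

2-stage fixed-axis compound train for ratio 275/162
target = 275/162 in lowest terms: an exact hit needs N1·N3 = k·275 and N2·N4 = k·162 for one integer k, every count in [12, 96]; additionally prefer no 1:1 stage (N1 ≠ N2, N3 ≠ N4)
k = 1: no 1:1-free in-range split of k·275 and k·162 into factor pairs; take k = 2
k = 2: N1·N3 = 550 = 22·25, N2·N4 = 324 = 12·27
achieved = 22·25/(12·27) = 275/162; |achieved − target| = 0 ≤ 11/648 ✓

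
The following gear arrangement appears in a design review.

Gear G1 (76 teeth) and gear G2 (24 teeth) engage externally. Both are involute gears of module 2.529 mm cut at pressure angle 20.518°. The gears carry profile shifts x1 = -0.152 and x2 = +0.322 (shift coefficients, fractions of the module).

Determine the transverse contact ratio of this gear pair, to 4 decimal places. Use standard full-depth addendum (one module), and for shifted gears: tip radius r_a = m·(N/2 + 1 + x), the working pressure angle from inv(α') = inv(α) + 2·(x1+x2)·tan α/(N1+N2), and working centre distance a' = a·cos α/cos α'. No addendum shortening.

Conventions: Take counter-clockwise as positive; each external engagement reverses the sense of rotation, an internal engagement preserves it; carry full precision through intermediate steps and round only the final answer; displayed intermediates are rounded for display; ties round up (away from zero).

1.6072

recognized (one external pair, fixed centres): single-mesh tooth geometry, m = 2.529, N1 = 76, N2 = 24
base radii: r_b1 = 90.005493, r_b2 = 28.422787
tip radii: r_a1 = 98.246592, r_a2 = 33.691338
inv(α') = inv(20.518°) + 2·(-0.152+0.322)·tan α/(76+24) = 0.01740857  ⇒  α' = 21.02473°
a' = a·cos α / cos α' = 126.4500·cos 20.518°/cos 21.02473° = 126.874890
action lengths: √(r_a1²−r_b1²) = 39.387867, √(r_a2²−r_b2²) = 18.090092
base pitch p_b = π·m·cos α = 7.441068
CR = (39.387867 + 18.090092 − 126.874890·sin 21.02473°)/7.441068 = 1.607155
contact ratio ≈ 1.6072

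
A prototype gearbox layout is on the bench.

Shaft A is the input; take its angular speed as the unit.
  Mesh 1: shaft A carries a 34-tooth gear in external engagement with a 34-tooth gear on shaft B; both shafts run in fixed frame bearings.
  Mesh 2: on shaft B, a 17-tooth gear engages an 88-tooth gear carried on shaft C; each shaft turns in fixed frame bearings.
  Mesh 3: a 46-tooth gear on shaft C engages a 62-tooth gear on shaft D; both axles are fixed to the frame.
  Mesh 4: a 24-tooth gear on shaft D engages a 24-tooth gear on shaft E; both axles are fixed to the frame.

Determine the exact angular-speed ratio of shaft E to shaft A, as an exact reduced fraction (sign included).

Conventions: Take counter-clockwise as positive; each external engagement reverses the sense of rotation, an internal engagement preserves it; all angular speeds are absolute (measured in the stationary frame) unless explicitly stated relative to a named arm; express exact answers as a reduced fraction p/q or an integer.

391/2728

class = fixed-axis compound train [4 meshes; 4 ratios multiply, 4 sense flips]
mesh 1 [34T→34T]: running ratio 1, sense −
mesh 2 [17T→88T]: running ratio 17/88, sense +
mesh 3 [46T→62T]: running ratio 391/2728, sense −
mesh 4 [24T→24T]: running ratio 391/2728, sense +
ω_out/ω_in = 391/2728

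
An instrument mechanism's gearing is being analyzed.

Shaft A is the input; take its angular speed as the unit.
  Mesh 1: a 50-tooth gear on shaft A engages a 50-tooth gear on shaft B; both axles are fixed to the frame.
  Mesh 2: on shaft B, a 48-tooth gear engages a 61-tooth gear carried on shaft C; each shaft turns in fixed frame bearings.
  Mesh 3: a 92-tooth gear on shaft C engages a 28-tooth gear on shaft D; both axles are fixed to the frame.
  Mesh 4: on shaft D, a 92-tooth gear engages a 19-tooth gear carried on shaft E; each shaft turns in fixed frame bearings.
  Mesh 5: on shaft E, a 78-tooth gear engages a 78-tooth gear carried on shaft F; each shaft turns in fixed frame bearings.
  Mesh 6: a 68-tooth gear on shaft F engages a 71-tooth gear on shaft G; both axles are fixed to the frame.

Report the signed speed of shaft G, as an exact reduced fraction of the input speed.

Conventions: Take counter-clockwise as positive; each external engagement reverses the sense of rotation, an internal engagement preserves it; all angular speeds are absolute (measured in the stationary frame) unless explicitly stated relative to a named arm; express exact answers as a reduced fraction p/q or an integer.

6906624/576023

6-mesh fixed-axis compound train (all bearings frame-fixed)
mesh 1 [50T→50T]: |ω|/ω_in = 1×50/50 = 1, sense flips to −
mesh 2 [48T→61T]: |ω|/ω_in = 1×48/61 = 48/61, sense flips to +
mesh 3 [92T→28T]: |ω|/ω_in = (48/61)×92/28 = 1104/427, sense flips to −
mesh 4 [92T→19T]: |ω|/ω_in = (1104/427)×92/19 = 101568/8113, sense flips to +
mesh 5 [78T→78T]: |ω|/ω_in = (101568/8113)×78/78 = 101568/8113, sense flips to −
mesh 6 [68T→71T]: |ω|/ω_in = (101568/8113)×68/71 = 6906624/576023, sense flips to +
signed output speed (× input speed) = 6906624/576023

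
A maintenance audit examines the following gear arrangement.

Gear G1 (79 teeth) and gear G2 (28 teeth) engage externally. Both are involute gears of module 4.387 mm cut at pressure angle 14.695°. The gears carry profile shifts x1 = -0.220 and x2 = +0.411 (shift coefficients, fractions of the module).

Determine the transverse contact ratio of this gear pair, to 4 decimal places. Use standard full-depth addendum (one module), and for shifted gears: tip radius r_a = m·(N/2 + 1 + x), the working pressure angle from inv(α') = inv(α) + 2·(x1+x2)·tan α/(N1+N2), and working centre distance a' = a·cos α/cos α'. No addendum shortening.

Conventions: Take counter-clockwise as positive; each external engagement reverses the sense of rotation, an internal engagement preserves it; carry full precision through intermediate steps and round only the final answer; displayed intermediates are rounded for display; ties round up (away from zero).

1.9153

topology: single-mesh involute geometry — m = 4.387, 79T/28T pair
base radii: r_b1 = 167.618280, r_b2 = 59.409011
tip radii: r_a1 = 176.708360, r_a2 = 67.608057
inv(α') = inv(14.695°) + 2·(-0.220+0.411)·tan α/(79+28) = 0.00671195  ⇒  α' = 15.43523°
a' = a·cos α / cos α' = 234.7045·cos 14.695°/cos 15.43523° = 235.522117
action lengths: √(r_a1²−r_b1²) = 55.946016, √(r_a2²−r_b2²) = 32.271021
base pitch p_b = π·m·cos α = 13.331351
CR = (55.946016 + 32.271021 − 235.522117·sin 15.43523°)/13.331351 = 1.915267
contact ratio ≈ 1.9153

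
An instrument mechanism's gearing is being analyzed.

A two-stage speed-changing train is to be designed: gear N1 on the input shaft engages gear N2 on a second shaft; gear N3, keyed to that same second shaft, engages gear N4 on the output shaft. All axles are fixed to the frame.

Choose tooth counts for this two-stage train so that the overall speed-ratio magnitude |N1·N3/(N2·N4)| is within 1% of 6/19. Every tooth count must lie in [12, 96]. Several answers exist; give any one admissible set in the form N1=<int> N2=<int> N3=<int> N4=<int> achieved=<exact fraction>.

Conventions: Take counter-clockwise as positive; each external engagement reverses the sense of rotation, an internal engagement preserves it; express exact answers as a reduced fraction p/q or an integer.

N1=12 N2=19 N3=12 N4=24 achieved=6/19

design class (target 6/19): fixed-axis compound train
target = 6/19 in lowest terms: an exact hit needs N1·N3 = k·6 and N2·N4 = k·19 for one integer k, every count in [12, 96]; additionally prefer no 1:1 stage (N1 ≠ N2, N3 ≠ N4)
k = 1…23: no 1:1-free in-range split of k·6 and k·19 into factor pairs; take k = 24
k = 24: N1·N3 = 144 = 12·12, N2·N4 = 456 = 19·24
achieved = 12·12/(19·24) = 6/19; |achieved − target| = 0 ≤ 3/950 ✓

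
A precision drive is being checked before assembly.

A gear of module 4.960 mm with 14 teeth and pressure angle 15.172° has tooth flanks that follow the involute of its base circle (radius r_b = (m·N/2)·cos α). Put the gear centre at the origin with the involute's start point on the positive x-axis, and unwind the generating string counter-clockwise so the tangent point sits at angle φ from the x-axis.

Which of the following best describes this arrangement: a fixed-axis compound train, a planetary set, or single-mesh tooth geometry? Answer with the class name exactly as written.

single-mesh involute tooth geometry (14T wheel at module 4.960)
classification: single-mesh tooth geometry

single-mesh tooth geometry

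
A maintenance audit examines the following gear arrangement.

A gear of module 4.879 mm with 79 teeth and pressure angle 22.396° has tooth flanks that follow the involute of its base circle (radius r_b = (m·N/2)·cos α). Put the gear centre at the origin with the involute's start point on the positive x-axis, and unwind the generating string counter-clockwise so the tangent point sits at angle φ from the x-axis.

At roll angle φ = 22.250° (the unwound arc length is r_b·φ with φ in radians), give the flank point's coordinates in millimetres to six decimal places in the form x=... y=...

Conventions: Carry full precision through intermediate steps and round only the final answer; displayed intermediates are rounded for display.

x=191.117291 y=3.426149

class = single-mesh tooth geometry [base-circle involute, m = 4.879, 79T]
pitch radius r_p = m·N/2 = 4.879·79/2 = 192.720500
base radius r_b = r_p·cos α = 192.720500·cos 22.396° = 178.184101
roll angle φ = 22.250° = 0.38833576 rad
x = r_b·(cos φ + φ·sin φ) = 191.117291
y = r_b·(sin φ − φ·cos φ) = 3.426149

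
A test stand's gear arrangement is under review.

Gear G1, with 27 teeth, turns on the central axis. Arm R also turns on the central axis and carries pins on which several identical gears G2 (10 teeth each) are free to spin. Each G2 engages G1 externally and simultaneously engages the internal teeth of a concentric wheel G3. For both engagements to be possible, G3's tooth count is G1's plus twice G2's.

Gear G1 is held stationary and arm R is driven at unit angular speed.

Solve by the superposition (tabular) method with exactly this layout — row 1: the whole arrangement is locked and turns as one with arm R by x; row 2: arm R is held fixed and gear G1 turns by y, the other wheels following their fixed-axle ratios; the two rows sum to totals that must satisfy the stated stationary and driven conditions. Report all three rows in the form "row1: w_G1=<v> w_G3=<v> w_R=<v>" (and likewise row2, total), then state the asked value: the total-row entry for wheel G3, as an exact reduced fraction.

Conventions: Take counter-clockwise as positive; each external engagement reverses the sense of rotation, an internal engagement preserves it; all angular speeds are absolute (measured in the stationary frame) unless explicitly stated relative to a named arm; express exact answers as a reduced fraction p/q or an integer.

row1: w_G1=1 w_G3=1 w_R=1
row2: w_G1=-1 w_G3=27/47 w_R=0
total: w_G1=0 w_G3=74/47 w_R=1
asked value: 74/47

class = planetary set [G3 = 27+2·10 = 47; Willis about the carrier]
row 1 — lock + rotate with arm: ω_sun = ω_ring = ω_arm = x
row 2 (arm held, sun turns y): ω_ring = −(27/47)·y, ω_arm = 0
boundary: total ω_sun = x + y = 0 and total ω_arm = x = 1  ⇒  y = -1, x = 1
row 2 ring = −(27/47)·(-1) = 27/47
totals (row 1 + row 2): sun 1 + (-1) = 0, ring 1 + 27/47 = 74/47, arm 1 + 0 = 1
asked cell (total, ring) = 74/47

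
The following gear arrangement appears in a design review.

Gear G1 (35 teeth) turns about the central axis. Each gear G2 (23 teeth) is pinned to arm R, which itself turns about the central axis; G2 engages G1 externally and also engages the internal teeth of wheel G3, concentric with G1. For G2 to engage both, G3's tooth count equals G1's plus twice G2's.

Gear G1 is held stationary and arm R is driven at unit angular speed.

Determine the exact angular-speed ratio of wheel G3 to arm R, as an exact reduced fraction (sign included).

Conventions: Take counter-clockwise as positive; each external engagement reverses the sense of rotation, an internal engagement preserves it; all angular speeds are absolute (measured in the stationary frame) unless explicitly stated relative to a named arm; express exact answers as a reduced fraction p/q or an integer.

planetary set (35T centre, 23T on arm, 81T internal) — Willis relation
ring teeth: 35 + 2·23 = 81
35(ω_sun−ω_arm) = −81(ω_ring−ω_arm),  ω_sun = 0, ω_arm = 1
ω_ring = 1 − (35/81)(0−1) = 116/81
ω_out/ω_in = 116/81

116/81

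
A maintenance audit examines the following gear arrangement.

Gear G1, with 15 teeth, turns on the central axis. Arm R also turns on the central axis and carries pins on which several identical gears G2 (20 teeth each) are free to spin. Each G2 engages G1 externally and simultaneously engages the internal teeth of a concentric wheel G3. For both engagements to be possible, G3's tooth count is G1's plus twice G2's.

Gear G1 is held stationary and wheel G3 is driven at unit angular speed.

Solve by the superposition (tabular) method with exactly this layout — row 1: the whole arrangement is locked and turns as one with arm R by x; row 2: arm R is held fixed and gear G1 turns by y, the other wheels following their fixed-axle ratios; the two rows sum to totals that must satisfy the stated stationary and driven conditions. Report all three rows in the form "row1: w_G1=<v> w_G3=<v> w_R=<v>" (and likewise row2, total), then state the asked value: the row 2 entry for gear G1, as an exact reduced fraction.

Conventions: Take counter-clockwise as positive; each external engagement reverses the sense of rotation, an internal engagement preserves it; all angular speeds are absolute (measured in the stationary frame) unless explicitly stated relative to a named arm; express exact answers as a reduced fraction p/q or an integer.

topology: planetary set — G1 15T / G2 20T / G3 55T, arm = carrier (Willis)
row 1 — lock + rotate with arm: ω_sun = ω_ring = ω_arm = x
row 2 — arm fixed, fixed-axis ratios: sun y, ring −(15/55)·y, arm 0
boundary: total ω_sun = x + y = 0 and total ω_ring = x − (15/55)·y = 1  ⇒  y = -11/14, x = 11/14
row 2 ring = −(15/55)·(-11/14) = 3/14
totals (row 1 + row 2): sun 11/14 + (-11/14) = 0, ring 11/14 + 3/14 = 1, arm 11/14 + 0 = 11/14
asked cell (row2, sun) = -11/14

row1: w_G1=11/14 w_G3=11/14 w_R=11/14
row2: w_G1=-11/14 w_G3=3/14 w_R=0
total: w_G1=0 w_G3=1 w_R=11/14
asked value: -11/14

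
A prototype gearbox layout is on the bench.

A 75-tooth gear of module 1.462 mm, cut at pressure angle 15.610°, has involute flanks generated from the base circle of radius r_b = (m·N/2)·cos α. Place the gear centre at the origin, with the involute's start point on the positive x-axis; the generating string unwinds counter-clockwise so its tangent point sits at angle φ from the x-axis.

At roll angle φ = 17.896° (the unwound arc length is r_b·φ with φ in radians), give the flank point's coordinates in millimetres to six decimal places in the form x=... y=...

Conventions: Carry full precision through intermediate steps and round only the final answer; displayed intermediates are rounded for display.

x=55.316024 y=0.531120

single-mesh involute tooth geometry (75T wheel at module 1.462)
pitch radius r_p = m·N/2 = 1.462·75/2 = 54.825000
base radius r_b = r_p·cos α = 54.825000·cos 15.610° = 52.802814
roll angle φ = 17.896° = 0.31234412 rad
x = r_b·(cos φ + φ·sin φ) = 55.316024
y = r_b·(sin φ − φ·cos φ) = 0.531120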